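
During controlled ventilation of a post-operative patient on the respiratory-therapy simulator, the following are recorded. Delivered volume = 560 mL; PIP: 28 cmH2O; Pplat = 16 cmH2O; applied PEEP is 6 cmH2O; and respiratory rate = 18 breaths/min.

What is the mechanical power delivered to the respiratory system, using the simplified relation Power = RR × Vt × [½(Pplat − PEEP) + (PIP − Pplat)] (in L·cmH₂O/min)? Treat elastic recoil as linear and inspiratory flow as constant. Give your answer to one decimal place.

Per-breath work = Vt × [½(Pplat−PEEP) + (PIP−Pplat)] = 0.560 × [0.5×10.0 + 12.0] = 0.560 × 17.0 = 9.52 L·cmH2O.
Power = 18 × 9.52 = 171.36 L·cmH2O/min.

171.4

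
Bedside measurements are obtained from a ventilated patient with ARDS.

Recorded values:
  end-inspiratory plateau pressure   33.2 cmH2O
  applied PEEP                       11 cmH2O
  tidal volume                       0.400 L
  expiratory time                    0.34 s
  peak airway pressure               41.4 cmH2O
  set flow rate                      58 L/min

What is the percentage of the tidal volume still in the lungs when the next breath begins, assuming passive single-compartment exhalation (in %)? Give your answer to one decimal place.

10.8

Flow: 58 L/min ÷ 60 = 0.9667 L/s.
R = (PIP − Pplat)/V̇ = (41.4 − 33.2) / 0.9667 = 8.2/0.9667 = 8.482 cmH2O·s/L.
C = Vt/(Pplat − PEEP) = 400.0 / (33.2 − 11) = 400.0/22.2 = 18.018 mL/cmH2O.
τ = R × C = 8.482 × 0.01802 L/cmH2O = 0.1528 s.
Fraction remaining at end-expiration = e^(−Te/τ) = e^(−0.34/0.1528) = 0.1081 → 10.81%.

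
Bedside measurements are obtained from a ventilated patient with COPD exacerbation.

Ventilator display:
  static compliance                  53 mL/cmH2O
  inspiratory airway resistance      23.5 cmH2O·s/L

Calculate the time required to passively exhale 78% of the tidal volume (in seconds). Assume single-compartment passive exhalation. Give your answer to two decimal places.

τ = R × C = 23.5 × 53 mL/cmH2O = 23.5 × 0.053 L/cmH2O = 1.246 s.
Exhaled fraction f = 1 − e^(−t/τ) → t = −τ·ln(1 − f) = −1.246·ln(0.22) = 1.887 s.

1.89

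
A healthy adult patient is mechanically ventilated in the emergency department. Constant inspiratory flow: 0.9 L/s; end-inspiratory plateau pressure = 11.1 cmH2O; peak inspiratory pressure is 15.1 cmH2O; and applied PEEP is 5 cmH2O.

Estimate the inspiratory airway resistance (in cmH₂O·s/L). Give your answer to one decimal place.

Raw = (PIP − Pplat) / flow = (15.1 − 11.1) / 0.9 = 4.0 / 0.9 = 4.444 cmH2O·s/L.

4.4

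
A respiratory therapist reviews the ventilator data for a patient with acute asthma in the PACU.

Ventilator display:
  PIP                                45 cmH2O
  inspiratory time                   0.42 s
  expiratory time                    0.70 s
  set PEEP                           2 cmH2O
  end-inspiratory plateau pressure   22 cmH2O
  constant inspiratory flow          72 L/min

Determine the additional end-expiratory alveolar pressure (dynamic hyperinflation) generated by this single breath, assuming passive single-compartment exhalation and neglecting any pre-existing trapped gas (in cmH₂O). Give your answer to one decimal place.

Flow: 72 L/min ÷ 60 = 1.2 L/s.
Vt = flow × Ti = 1.2 L/s × 0.42 s × 1000 mL/L = 504.0 mL.
R = (PIP − Pplat)/V̇ = (45 − 22) / 1.2 = 23.0/1.2 = 19.167 cmH2O·s/L.
C = Vt/(Pplat − PEEP) = 504.0 / (22 − 2) = 504.0/20.0 = 25.2 mL/cmH2O.
τ = R × C = 19.167 × 0.0252 L/cmH2O = 0.483 s.
Fraction remaining = e^(−Te/τ) = e^(−0.70/0.483) = 0.2347; trapped volume = 504.0 × 0.2347 = 118.29 mL.
Additional alveolar pressure from trapping ≈ V_trapped / C = 118.29 / 25.2 = 4.694 cmH2O.

4.7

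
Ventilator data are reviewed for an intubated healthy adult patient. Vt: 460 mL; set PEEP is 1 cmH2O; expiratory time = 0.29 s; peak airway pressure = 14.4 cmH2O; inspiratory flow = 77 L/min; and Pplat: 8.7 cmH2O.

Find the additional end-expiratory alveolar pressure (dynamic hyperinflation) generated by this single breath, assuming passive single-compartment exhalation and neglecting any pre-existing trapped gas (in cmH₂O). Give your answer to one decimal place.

2.6

Flow: 77 L/min ÷ 60 = 1.2833 L/s.
R = (PIP − Pplat)/V̇ = (14.4 − 8.7) / 1.2833 = 5.7/1.2833 = 4.442 cmH2O·s/L.
C = Vt/(Pplat − PEEP) = 460.0 / (8.7 − 1) = 460.0/7.7 = 59.74 mL/cmH2O.
τ = R × C = 4.442 × 0.05974 L/cmH2O = 0.2654 s.
Fraction remaining = e^(−Te/τ) = e^(−0.29/0.2654) = 0.3353; trapped volume = 460.0 × 0.3353 = 154.24 mL.
Additional alveolar pressure from trapping ≈ V_trapped / C = 154.24 / 59.74 = 2.582 cmH2O.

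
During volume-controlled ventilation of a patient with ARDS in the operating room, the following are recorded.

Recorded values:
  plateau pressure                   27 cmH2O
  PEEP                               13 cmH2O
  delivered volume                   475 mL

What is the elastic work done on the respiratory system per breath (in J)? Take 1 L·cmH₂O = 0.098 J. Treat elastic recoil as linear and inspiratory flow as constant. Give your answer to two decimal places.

0.33

Elastic work ≈ ½ × (Pplat − PEEP) × Vt = 0.5 × (27 − 13) × 0.475 L = 0.5 × 14.0 × 0.475 = 3.325 L·cmH2O.
× 0.098 J/(L·cmH2O) → 0.3259 J.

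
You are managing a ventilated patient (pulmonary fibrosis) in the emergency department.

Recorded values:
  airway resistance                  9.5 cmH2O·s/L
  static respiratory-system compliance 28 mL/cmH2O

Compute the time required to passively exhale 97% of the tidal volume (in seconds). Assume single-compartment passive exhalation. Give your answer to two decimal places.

τ = R × C = 9.5 × 28 mL/cmH2O = 9.5 × 0.028 L/cmH2O = 0.266 s.
Exhaled fraction f = 1 − e^(−t/τ) → t = −τ·ln(1 − f) = −0.266·ln(0.03) = 0.9327 s.

0.93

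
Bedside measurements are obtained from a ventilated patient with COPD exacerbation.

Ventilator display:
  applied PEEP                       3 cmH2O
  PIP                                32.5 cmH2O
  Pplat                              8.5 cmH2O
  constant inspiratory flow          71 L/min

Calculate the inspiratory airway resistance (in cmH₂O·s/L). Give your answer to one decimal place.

Flow: 71 L/min ÷ 60 = 1.1833 L/s.
Raw = (PIP − Pplat) / flow = (32.5 − 8.5) / 1.1833 = 24.0 / 1.1833 = 20.282 cmH2O·s/L.

20.3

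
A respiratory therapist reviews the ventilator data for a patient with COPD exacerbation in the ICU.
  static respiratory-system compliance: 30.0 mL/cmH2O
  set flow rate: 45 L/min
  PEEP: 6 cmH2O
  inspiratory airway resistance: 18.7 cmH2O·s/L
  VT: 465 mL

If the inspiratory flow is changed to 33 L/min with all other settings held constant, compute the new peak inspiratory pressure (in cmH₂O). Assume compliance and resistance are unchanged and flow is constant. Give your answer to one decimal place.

31.8

Flow: 45 L/min ÷ 60 = 0.75 L/s.
New flow: 33 L/min ÷ 60 = 0.55 L/s.
PIP = Vt/C + R·V̇ + PEEP (constant-flow equation of motion).
Only the resistive term changes: ΔPIP = R × ΔV̇ = 18.7 × (0.55 − 0.75) = 18.7 × -0.2 = -3.74 cmH2O.
Original PIP = 465/30.0 + 18.7×0.75 + 6 = 35.525 cmH2O; new PIP = 35.525 + (-3.74) = 31.785 cmH2O.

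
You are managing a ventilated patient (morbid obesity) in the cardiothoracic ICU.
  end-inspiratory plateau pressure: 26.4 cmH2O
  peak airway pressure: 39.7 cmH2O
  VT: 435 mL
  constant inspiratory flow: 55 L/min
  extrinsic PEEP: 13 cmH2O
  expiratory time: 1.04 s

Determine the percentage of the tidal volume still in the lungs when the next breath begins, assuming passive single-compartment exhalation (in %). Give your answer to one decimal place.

Flow: 55 L/min ÷ 60 = 0.9167 L/s.
R = (PIP − Pplat)/V̇ = (39.7 − 26.4) / 0.9167 = 13.3/0.9167 = 14.509 cmH2O·s/L.
C = Vt/(Pplat − PEEP) = 435.0 / (26.4 − 13) = 435.0/13.4 = 32.463 mL/cmH2O.
τ = R × C = 14.509 × 0.03246 L/cmH2O = 0.471 s.
Fraction remaining at end-expiration = e^(−Te/τ) = e^(−1.04/0.471) = 0.1099 → 10.99%.

11.0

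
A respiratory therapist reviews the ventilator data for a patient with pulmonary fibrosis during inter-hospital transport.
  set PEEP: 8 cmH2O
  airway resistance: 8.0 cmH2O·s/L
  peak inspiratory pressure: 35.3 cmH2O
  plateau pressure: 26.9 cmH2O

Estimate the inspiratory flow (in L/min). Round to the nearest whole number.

flow = (PIP − Pplat) / Raw = (35.3 − 26.9) / 8.0 = 1.05 L/s × 60 = 63.0 L/min.

63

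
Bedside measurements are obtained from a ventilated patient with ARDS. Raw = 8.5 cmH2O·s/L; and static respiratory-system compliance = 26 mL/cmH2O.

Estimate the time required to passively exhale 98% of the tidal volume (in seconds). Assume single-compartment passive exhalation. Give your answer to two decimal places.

τ = R × C = 8.5 × 26 mL/cmH2O = 8.5 × 0.026 L/cmH2O = 0.221 s.
Exhaled fraction f = 1 − e^(−t/τ) → t = −τ·ln(1 − f) = −0.221·ln(0.02) = 0.8646 s.

0.86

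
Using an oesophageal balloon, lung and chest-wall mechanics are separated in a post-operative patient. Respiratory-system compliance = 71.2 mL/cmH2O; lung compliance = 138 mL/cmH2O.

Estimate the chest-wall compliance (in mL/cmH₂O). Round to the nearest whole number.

1/Ccw = 1/Crs − 1/CL.
1/Ccw = 1/71.2 − 1/138 = 0.006799.
Ccw = 147.08 mL/cmH2O.

147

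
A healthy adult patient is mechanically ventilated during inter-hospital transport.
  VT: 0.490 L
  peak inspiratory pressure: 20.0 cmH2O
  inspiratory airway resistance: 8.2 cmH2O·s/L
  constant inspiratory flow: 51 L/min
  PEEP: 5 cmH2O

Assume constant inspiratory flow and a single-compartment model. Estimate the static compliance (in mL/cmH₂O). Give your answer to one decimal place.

61.0

Flow: 51 L/min ÷ 60 = 0.85 L/s.
Equation of motion (constant flow): PIP = Vt/C + R·V̇ + PEEP.
Vt/C = PIP − R·V̇ − PEEP = 20.0 − 8.2×0.85 − 5 = 20.0 − 6.97 − 5 = 8.03 cmH2O.
C = Vt / 8.03 = 490 / 8.03 = 61.021 mL/cmH2O.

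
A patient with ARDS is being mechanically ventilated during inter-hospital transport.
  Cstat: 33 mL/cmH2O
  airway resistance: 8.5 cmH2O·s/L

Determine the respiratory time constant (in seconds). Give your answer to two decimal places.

0.28

τ = R × C = 8.5 × 33 mL/cmH2O = 8.5 × 0.033 L/cmH2O = 0.2805 s.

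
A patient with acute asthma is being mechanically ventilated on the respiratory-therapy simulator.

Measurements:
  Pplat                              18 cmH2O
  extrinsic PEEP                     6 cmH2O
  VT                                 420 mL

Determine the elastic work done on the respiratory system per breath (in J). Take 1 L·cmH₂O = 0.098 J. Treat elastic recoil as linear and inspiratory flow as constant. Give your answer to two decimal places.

0.25

Elastic work ≈ ½ × (Pplat − PEEP) × Vt = 0.5 × (18 − 6) × 0.420 L = 0.5 × 12.0 × 0.420 = 2.52 L·cmH2O.
× 0.098 J/(L·cmH2O) → 0.247 J.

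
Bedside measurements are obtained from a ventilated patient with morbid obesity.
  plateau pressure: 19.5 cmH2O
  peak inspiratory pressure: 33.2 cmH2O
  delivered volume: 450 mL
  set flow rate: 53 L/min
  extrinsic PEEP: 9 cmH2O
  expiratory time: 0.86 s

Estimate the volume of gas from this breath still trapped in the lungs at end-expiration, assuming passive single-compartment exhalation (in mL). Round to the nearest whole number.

Flow: 53 L/min ÷ 60 = 0.8833 L/s.
R = (PIP − Pplat)/V̇ = (33.2 − 19.5) / 0.8833 = 13.7/0.8833 = 15.51 cmH2O·s/L.
C = Vt/(Pplat − PEEP) = 450.0 / (19.5 − 9) = 450.0/10.5 = 42.857 mL/cmH2O.
τ = R × C = 15.51 × 0.04286 L/cmH2O = 0.6648 s.
Fraction remaining = e^(−Te/τ) = e^(−0.86/0.6648) = 0.2743.
Trapped volume = 450.0 × 0.2743 = 123.44 mL.

123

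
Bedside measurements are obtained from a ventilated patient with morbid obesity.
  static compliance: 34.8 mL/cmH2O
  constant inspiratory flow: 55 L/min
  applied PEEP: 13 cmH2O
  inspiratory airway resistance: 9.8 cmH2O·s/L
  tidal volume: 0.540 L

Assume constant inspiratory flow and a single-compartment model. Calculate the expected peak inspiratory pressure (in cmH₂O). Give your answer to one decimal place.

Flow: 55 L/min ÷ 60 = 0.9167 L/s.
Equation of motion (constant flow): PIP = Vt/C + R·V̇ + PEEP.
PIP = 540/34.8 + 9.8×0.9167 + 13 = 15.517 + 8.984 + 13 = 37.501 cmH2O.

37.5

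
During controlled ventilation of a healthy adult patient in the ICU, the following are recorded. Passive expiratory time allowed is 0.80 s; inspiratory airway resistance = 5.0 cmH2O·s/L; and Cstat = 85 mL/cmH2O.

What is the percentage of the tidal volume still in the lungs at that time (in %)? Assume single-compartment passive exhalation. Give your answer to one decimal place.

15.2

τ = R × C = 5.0 × 85 mL/cmH2O = 5.0 × 0.085 L/cmH2O = 0.425 s.
Passive exhalation: V(t)/V₀ = e^(−t/τ) = e^(−0.80/0.425) = 0.1522.
Fraction remaining = 0.1522 → 15.22%.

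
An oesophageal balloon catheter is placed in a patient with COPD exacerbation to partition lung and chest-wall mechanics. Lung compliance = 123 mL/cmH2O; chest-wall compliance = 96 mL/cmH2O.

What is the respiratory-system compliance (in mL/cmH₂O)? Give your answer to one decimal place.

53.9

Lung and chest wall are elastances in series: 1/Crs = 1/CL + 1/Ccw.
1/Crs = 1/123 + 1/96 = 0.01855.
Crs = 53.908 mL/cmH2O.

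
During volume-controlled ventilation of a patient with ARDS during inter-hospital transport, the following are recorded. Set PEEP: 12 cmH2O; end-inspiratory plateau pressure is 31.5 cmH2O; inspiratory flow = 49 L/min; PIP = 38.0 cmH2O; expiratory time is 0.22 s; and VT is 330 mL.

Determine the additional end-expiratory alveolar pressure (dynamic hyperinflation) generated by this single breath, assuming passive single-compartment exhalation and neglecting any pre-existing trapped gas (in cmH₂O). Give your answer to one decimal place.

Flow: 49 L/min ÷ 60 = 0.8167 L/s.
R = (PIP − Pplat)/V̇ = (38.0 − 31.5) / 0.8167 = 6.5/0.8167 = 7.959 cmH2O·s/L.
C = Vt/(Pplat − PEEP) = 330.0 / (31.5 − 12) = 330.0/19.5 = 16.923 mL/cmH2O.
τ = R × C = 7.959 × 0.01692 L/cmH2O = 0.1347 s.
Fraction remaining = e^(−Te/τ) = e^(−0.22/0.1347) = 0.1953; trapped volume = 330.0 × 0.1953 = 64.449 mL.
Additional alveolar pressure from trapping ≈ V_trapped / C = 64.449 / 16.923 = 3.808 cmH2O.

3.8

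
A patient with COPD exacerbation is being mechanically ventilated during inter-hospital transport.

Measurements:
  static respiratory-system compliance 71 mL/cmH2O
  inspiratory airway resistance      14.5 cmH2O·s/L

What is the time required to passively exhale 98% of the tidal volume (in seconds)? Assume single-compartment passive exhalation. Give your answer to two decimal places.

4.03

τ = R × C = 14.5 × 71 mL/cmH2O = 14.5 × 0.071 L/cmH2O = 1.03 s.
Exhaled fraction f = 1 − e^(−t/τ) → t = −τ·ln(1 − f) = −1.03·ln(0.02) = 4.029 s.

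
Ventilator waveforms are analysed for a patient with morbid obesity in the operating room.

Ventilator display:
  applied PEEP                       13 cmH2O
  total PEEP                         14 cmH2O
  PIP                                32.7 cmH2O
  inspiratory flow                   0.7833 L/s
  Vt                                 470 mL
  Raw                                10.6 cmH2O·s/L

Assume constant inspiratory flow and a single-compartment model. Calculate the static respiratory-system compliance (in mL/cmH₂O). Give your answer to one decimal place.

45.2

Total PEEP = 14 cmH2O (set 13 + intrinsic 1); this is the baseline alveolar pressure.
Equation of motion (constant flow): PIP = Vt/C + R·V̇ + PEEP.
Vt/C = PIP − R·V̇ − PEEP = 32.7 − 10.6×0.7833 − 14 = 32.7 − 8.303 − 14 = 10.397 cmH2O.
C = Vt / 10.397 = 470 / 10.397 = 45.205 mL/cmH2O.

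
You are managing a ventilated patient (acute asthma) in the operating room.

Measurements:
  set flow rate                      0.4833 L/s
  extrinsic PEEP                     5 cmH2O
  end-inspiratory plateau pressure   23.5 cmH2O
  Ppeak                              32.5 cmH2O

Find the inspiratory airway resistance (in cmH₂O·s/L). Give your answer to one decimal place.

Raw = (PIP − Pplat) / flow = (32.5 − 23.5) / 0.4833 = 9.0 / 0.4833 = 18.622 cmH2O·s/L.

18.6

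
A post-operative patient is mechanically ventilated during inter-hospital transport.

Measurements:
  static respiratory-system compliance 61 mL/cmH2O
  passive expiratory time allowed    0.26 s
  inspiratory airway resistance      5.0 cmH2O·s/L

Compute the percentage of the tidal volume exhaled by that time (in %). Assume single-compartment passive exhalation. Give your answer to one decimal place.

τ = R × C = 5.0 × 61 mL/cmH2O = 5.0 × 0.061 L/cmH2O = 0.305 s.
Passive exhalation: V(t)/V₀ = e^(−t/τ) = e^(−0.26/0.305) = 0.4264.
Fraction exhaled = 1 − 0.4264 = 0.5736 → 57.36%.

57.4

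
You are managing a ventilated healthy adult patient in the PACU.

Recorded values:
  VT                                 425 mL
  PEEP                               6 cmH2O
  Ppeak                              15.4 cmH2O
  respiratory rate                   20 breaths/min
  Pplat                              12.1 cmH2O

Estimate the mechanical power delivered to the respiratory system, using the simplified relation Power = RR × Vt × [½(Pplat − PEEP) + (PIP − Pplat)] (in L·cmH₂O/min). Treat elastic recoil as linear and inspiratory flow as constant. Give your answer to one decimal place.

54.0

Per-breath work = Vt × [½(Pplat−PEEP) + (PIP−Pplat)] = 0.425 × [0.5×6.1 + 3.3] = 0.425 × 6.35 = 2.699 L·cmH2O.
Power = 20 × 2.699 = 53.98 L·cmH2O/min.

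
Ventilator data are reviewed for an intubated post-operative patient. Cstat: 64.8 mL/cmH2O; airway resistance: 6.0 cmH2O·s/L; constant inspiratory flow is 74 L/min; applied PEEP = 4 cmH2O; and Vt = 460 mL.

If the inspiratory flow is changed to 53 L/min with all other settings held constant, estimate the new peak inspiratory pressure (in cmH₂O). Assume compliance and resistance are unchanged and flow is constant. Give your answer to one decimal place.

Flow: 74 L/min ÷ 60 = 1.2333 L/s.
New flow: 53 L/min ÷ 60 = 0.8833 L/s.
PIP = Vt/C + R·V̇ + PEEP (constant-flow equation of motion).
Only the resistive term changes: ΔPIP = R × ΔV̇ = 6.0 × (0.8833 − 1.2333) = 6.0 × -0.35 = -2.1 cmH2O.
Original PIP = 460/64.8 + 6.0×1.2333 + 4 = 18.499 cmH2O; new PIP = 18.499 + (-2.1) = 16.399 cmH2O.

16.4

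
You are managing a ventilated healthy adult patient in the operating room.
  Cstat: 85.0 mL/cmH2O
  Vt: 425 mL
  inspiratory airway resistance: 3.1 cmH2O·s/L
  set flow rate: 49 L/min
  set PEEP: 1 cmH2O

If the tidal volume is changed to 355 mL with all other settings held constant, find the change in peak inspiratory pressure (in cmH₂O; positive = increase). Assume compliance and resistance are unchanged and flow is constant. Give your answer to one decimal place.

PIP = Vt/C + R·V̇ + PEEP (constant-flow equation of motion).
Only the elastic term changes: ΔPIP = ΔVt / C = (355 − 425) / 85.0 = -0.8235 cmH2O.

-0.8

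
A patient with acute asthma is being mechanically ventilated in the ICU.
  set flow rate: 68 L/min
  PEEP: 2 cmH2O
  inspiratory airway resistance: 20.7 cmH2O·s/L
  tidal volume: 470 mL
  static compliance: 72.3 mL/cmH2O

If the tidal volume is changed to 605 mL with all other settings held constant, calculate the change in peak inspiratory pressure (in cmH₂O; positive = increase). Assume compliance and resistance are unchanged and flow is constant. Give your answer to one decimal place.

PIP = Vt/C + R·V̇ + PEEP (constant-flow equation of motion).
Only the elastic term changes: ΔPIP = ΔVt / C = (605 − 470) / 72.3 = 1.867 cmH2O.

1.9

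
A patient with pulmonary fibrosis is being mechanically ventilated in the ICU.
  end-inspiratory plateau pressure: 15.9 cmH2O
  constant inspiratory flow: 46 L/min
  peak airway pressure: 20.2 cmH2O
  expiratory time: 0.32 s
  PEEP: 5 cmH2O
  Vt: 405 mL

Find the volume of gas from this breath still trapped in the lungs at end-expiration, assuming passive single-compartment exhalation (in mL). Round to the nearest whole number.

Flow: 46 L/min ÷ 60 = 0.7667 L/s.
R = (PIP − Pplat)/V̇ = (20.2 − 15.9) / 0.7667 = 4.3/0.7667 = 5.608 cmH2O·s/L.
C = Vt/(Pplat − PEEP) = 405.0 / (15.9 − 5) = 405.0/10.9 = 37.156 mL/cmH2O.
τ = R × C = 5.608 × 0.03716 L/cmH2O = 0.2084 s.
Fraction remaining = e^(−Te/τ) = e^(−0.32/0.2084) = 0.2153.
Trapped volume = 405.0 × 0.2153 = 87.197 mL.

87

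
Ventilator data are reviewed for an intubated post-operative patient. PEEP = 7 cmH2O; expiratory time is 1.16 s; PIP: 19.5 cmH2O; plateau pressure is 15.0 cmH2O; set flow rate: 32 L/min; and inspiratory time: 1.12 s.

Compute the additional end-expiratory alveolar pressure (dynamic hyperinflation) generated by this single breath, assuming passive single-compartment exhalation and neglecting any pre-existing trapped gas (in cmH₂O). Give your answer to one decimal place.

Flow: 32 L/min ÷ 60 = 0.5333 L/s.
Vt = flow × Ti = 0.5333 L/s × 1.12 s × 1000 mL/L = 597.3 mL.
R = (PIP − Pplat)/V̇ = (19.5 − 15.0) / 0.5333 = 4.5/0.5333 = 8.438 cmH2O·s/L.
C = Vt/(Pplat − PEEP) = 597.3 / (15.0 − 7) = 597.3/8.0 = 74.663 mL/cmH2O.
τ = R × C = 8.438 × 0.07466 L/cmH2O = 0.63 s.
Fraction remaining = e^(−Te/τ) = e^(−1.16/0.63) = 0.1586; trapped volume = 597.3 × 0.1586 = 94.732 mL.
Additional alveolar pressure from trapping ≈ V_trapped / C = 94.732 / 74.663 = 1.269 cmH2O.

1.3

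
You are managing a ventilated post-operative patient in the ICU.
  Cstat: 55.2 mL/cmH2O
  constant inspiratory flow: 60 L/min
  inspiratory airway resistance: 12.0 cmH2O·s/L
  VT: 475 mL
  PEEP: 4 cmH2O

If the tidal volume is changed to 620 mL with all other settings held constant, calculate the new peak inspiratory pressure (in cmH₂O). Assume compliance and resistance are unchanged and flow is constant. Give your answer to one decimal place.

27.2

Flow: 60 L/min ÷ 60 = 1 L/s.
PIP = Vt/C + R·V̇ + PEEP (constant-flow equation of motion).
Only the elastic term changes: ΔPIP = ΔVt / C = (620 − 475) / 55.2 = 2.627 cmH2O.
Original PIP = 475/55.2 + 12.0×1 + 4 = 24.605 cmH2O; new PIP = 24.605 + (2.627) = 27.232 cmH2O.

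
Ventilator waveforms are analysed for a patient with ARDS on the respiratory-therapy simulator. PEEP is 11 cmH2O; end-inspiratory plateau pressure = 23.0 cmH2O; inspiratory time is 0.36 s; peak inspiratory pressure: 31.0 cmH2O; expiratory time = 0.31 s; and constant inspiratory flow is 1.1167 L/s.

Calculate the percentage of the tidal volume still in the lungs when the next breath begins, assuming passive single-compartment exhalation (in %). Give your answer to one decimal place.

Vt = flow × Ti = 1.1167 L/s × 0.36 s × 1000 mL/L = 402.01 mL.
R = (PIP − Pplat)/V̇ = (31.0 − 23.0) / 1.1167 = 8.0/1.1167 = 7.164 cmH2O·s/L.
C = Vt/(Pplat − PEEP) = 402.01 / (23.0 − 11) = 402.01/12.0 = 33.501 mL/cmH2O.
τ = R × C = 7.164 × 0.0335 L/cmH2O = 0.24 s.
Fraction remaining at end-expiration = e^(−Te/τ) = e^(−0.31/0.24) = 0.2748 → 27.48%.

27.5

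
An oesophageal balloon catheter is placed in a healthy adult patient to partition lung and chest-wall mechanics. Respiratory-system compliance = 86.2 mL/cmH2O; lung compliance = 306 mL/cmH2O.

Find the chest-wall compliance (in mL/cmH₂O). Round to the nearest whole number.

1/Ccw = 1/Crs − 1/CL.
1/Ccw = 1/86.2 − 1/306 = 0.008333.
Ccw = 120.0 mL/cmH2O.

120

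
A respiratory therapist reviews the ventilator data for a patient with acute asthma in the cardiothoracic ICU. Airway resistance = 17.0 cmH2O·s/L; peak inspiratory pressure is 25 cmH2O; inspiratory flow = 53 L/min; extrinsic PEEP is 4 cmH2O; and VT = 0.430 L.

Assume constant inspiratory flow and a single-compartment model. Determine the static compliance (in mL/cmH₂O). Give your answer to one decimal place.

Flow: 53 L/min ÷ 60 = 0.8833 L/s.
Equation of motion (constant flow): PIP = Vt/C + R·V̇ + PEEP.
Vt/C = PIP − R·V̇ − PEEP = 25 − 17.0×0.8833 − 4 = 25 − 15.016 − 4 = 5.984 cmH2O.
C = Vt / 5.984 = 430 / 5.984 = 71.858 mL/cmH2O.

71.9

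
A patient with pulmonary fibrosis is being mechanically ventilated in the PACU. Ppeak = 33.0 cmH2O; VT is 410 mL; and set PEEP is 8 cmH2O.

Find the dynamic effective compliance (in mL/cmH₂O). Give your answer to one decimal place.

Dynamic compliance = Vt / (PIP − PEEP) = 410 / (33.0 − 8) = 410 / 25.0 = 16.4 mL/cmH2O.

16.4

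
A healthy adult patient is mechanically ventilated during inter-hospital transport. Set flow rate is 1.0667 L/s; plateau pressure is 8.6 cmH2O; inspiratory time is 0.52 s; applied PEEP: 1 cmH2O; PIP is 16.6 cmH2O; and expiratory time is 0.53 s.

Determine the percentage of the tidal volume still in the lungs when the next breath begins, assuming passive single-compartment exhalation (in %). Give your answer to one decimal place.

Vt = flow × Ti = 1.0667 L/s × 0.52 s × 1000 mL/L = 554.68 mL.
R = (PIP − Pplat)/V̇ = (16.6 − 8.6) / 1.0667 = 8.0/1.0667 = 7.5 cmH2O·s/L.
C = Vt/(Pplat − PEEP) = 554.68 / (8.6 − 1) = 554.68/7.6 = 72.984 mL/cmH2O.
τ = R × C = 7.5 × 0.07298 L/cmH2O = 0.5474 s.
Fraction remaining at end-expiration = e^(−Te/τ) = e^(−0.53/0.5474) = 0.3798 → 37.98%.

38.0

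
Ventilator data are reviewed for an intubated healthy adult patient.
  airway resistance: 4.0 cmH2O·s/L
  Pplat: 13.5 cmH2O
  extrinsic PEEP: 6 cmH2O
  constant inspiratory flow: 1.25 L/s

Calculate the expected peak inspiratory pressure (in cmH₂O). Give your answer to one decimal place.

PIP = Pplat + Raw × flow = 13.5 + 4.0 × 1.25 = 13.5 + 5.0 = 18.5 cmH2O.

18.5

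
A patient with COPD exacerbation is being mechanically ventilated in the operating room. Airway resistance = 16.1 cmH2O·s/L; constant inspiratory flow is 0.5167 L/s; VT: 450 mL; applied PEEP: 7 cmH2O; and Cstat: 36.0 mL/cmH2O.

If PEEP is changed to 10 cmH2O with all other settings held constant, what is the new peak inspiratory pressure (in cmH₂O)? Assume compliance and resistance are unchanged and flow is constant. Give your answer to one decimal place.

PIP = Vt/C + R·V̇ + PEEP (constant-flow equation of motion).
Only the baseline term changes: ΔPIP = ΔPEEP = 10 − 7 = 3.0 cmH2O.
Original PIP = 450/36.0 + 16.1×0.5167 + 7 = 27.819 cmH2O; new PIP = 27.819 + (3.0) = 30.819 cmH2O.

30.8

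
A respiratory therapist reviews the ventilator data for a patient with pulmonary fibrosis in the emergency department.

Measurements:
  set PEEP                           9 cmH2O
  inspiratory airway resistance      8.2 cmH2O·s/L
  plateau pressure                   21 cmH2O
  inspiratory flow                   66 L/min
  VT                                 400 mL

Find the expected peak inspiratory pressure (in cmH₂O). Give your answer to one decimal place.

30.0

Flow: 66 L/min ÷ 60 = 1.1 L/s.
PIP = Pplat + Raw × flow = 21 + 8.2 × 1.1 = 21 + 9.02 = 30.02 cmH2O.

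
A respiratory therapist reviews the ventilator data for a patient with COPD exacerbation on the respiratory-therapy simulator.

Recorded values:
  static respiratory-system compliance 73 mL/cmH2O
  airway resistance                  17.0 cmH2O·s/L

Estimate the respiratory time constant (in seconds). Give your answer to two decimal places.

τ = R × C = 17.0 × 73 mL/cmH2O = 17.0 × 0.073 L/cmH2O = 1.241 s.

1.24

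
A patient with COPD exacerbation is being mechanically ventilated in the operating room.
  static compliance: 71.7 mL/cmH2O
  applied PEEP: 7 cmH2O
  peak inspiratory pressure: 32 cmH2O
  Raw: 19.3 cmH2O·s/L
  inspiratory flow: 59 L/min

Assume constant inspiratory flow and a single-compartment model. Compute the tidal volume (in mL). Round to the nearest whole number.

432

Flow: 59 L/min ÷ 60 = 0.9833 L/s.
Equation of motion (constant flow): PIP = Vt/C + R·V̇ + PEEP.
Vt/C = PIP − R·V̇ − PEEP = 32 − 18.978 − 7 = 6.022 cmH2O.
Vt = C × 6.022 = 71.7 × 6.022 = 431.78 mL.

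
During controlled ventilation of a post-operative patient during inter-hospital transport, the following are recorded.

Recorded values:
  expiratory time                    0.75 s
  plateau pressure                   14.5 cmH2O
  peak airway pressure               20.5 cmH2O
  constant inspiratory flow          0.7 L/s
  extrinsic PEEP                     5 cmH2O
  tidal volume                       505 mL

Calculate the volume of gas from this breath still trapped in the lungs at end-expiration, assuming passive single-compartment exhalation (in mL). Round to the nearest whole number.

R = (PIP − Pplat)/V̇ = (20.5 − 14.5) / 0.7 = 6.0/0.7 = 8.571 cmH2O·s/L.
C = Vt/(Pplat − PEEP) = 505.0 / (14.5 − 5) = 505.0/9.5 = 53.158 mL/cmH2O.
τ = R × C = 8.571 × 0.05316 L/cmH2O = 0.4556 s.
Fraction remaining = e^(−Te/τ) = e^(−0.75/0.4556) = 0.1928.
Trapped volume = 505.0 × 0.1928 = 97.364 mL.

97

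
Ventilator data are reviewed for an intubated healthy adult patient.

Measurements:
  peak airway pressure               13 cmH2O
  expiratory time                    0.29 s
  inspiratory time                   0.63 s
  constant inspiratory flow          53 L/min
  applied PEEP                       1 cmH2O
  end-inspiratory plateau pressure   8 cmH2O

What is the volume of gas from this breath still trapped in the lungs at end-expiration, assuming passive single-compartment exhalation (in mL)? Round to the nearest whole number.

Flow: 53 L/min ÷ 60 = 0.8833 L/s.
Vt = flow × Ti = 0.8833 L/s × 0.63 s × 1000 mL/L = 556.48 mL.
R = (PIP − Pplat)/V̇ = (13 − 8) / 0.8833 = 5.0/0.8833 = 5.661 cmH2O·s/L.
C = Vt/(Pplat − PEEP) = 556.48 / (8 − 1) = 556.48/7.0 = 79.497 mL/cmH2O.
τ = R × C = 5.661 × 0.0795 L/cmH2O = 0.45 s.
Fraction remaining = e^(−Te/τ) = e^(−0.29/0.45) = 0.525.
Trapped volume = 556.48 × 0.525 = 292.15 mL.

292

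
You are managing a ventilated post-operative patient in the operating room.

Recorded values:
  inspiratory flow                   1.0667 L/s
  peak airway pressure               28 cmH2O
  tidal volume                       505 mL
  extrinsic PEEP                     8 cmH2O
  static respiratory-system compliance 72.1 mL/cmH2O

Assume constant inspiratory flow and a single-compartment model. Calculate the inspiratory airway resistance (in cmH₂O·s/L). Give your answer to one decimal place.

12.2

Equation of motion (constant flow): PIP = Vt/C + R·V̇ + PEEP.
R·V̇ = PIP − Vt/C − PEEP = 28 − 505/72.1 − 8 = 28 − 7.004 − 8 = 12.996 cmH2O.
R = 12.996 / 1.0667 = 12.183 cmH2O·s/L.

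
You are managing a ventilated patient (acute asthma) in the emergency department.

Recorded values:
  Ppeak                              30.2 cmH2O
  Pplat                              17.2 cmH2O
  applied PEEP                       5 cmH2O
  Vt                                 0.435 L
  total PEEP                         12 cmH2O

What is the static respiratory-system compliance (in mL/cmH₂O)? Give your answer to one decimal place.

End-expiratory occlusion gives total PEEP = 12 cmH2O (intrinsic PEEP = 12 − 5 = 7). Use total PEEP for the elastic gradient.
Cstat = Vt / (Pplat − PEEPtotal) = 435 / (17.2 − 12) = 435 / 5.2 = 83.654 mL/cmH2O.

83.7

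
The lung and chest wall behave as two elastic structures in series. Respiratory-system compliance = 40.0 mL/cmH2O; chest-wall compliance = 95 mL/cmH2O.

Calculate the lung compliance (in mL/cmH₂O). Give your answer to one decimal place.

1/CL = 1/Crs − 1/Ccw.
1/CL = 1/40.0 − 1/95 = 0.01447.
CL = 69.109 mL/cmH2O.

69.1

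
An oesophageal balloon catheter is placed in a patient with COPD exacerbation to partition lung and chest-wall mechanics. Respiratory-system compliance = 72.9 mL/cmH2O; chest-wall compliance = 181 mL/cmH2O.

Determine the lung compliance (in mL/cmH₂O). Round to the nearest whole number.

122

1/CL = 1/Crs − 1/Ccw.
1/CL = 1/72.9 − 1/181 = 0.008193.
CL = 122.06 mL/cmH2O.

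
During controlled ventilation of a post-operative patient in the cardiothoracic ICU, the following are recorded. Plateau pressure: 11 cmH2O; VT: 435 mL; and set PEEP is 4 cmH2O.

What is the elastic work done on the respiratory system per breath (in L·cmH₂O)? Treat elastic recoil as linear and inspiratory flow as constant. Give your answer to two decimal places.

1.52

Elastic work ≈ ½ × (Pplat − PEEP) × Vt = 0.5 × (11 − 4) × 0.435 L = 0.5 × 7.0 × 0.435 = 1.523 L·cmH2O.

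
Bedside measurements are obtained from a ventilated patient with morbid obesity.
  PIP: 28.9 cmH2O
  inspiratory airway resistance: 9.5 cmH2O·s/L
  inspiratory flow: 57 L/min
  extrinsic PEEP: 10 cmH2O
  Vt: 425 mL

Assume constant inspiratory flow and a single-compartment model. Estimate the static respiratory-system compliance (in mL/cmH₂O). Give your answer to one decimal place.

43.0

Flow: 57 L/min ÷ 60 = 0.95 L/s.
Equation of motion (constant flow): PIP = Vt/C + R·V̇ + PEEP.
Vt/C = PIP − R·V̇ − PEEP = 28.9 − 9.5×0.95 − 10 = 28.9 − 9.025 − 10 = 9.875 cmH2O.
C = Vt / 9.875 = 425 / 9.875 = 43.038 mL/cmH2O.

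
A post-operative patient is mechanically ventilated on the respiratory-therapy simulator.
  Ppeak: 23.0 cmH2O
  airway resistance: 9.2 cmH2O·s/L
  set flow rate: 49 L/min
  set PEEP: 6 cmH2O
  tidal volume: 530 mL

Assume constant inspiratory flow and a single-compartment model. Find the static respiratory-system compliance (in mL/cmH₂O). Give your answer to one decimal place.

Flow: 49 L/min ÷ 60 = 0.8167 L/s.
Equation of motion (constant flow): PIP = Vt/C + R·V̇ + PEEP.
Vt/C = PIP − R·V̇ − PEEP = 23.0 − 9.2×0.8167 − 6 = 23.0 − 7.514 − 6 = 9.486 cmH2O.
C = Vt / 9.486 = 530 / 9.486 = 55.872 mL/cmH2O.

55.9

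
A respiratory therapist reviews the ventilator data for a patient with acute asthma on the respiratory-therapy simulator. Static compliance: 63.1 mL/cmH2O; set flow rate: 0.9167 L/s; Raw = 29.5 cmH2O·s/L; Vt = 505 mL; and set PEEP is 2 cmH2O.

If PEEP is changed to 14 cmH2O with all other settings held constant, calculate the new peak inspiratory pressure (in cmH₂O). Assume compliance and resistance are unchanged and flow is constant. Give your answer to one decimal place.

49.0

PIP = Vt/C + R·V̇ + PEEP (constant-flow equation of motion).
Only the baseline term changes: ΔPIP = ΔPEEP = 14 − 2 = 12.0 cmH2O.
Original PIP = 505/63.1 + 29.5×0.9167 + 2 = 37.046 cmH2O; new PIP = 37.046 + (12.0) = 49.046 cmH2O.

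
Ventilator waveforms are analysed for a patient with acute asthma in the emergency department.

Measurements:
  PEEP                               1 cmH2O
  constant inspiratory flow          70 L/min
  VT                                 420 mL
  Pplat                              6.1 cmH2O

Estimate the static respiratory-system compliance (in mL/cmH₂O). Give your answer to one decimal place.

Cstat = Vt / (Pplat − PEEP) = 420 / (6.1 − 1) = 420 / 5.1 = 82.353 mL/cmH2O.

82.4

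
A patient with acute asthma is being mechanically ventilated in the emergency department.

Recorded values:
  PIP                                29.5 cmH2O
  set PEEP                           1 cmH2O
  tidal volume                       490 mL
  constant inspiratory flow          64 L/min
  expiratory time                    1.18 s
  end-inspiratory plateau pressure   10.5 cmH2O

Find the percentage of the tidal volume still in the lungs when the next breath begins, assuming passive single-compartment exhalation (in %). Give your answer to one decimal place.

Flow: 64 L/min ÷ 60 = 1.0667 L/s.
R = (PIP − Pplat)/V̇ = (29.5 − 10.5) / 1.0667 = 19.0/1.0667 = 17.812 cmH2O·s/L.
C = Vt/(Pplat − PEEP) = 490.0 / (10.5 − 1) = 490.0/9.5 = 51.579 mL/cmH2O.
τ = R × C = 17.812 × 0.05158 L/cmH2O = 0.9187 s.
Fraction remaining at end-expiration = e^(−Te/τ) = e^(−1.18/0.9187) = 0.2768 → 27.68%.

27.7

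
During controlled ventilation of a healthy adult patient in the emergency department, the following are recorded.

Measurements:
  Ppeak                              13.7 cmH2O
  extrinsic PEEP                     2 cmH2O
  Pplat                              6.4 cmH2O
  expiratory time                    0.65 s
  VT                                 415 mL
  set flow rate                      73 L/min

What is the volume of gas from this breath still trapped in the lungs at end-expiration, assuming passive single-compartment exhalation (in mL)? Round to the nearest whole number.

132

Flow: 73 L/min ÷ 60 = 1.2167 L/s.
R = (PIP − Pplat)/V̇ = (13.7 − 6.4) / 1.2167 = 7.3/1.2167 = 6.0 cmH2O·s/L.
C = Vt/(Pplat − PEEP) = 415.0 / (6.4 − 2) = 415.0/4.4 = 94.318 mL/cmH2O.
τ = R × C = 6.0 × 0.09432 L/cmH2O = 0.5659 s.
Fraction remaining = e^(−Te/τ) = e^(−0.65/0.5659) = 0.3171.
Trapped volume = 415.0 × 0.3171 = 131.6 mL.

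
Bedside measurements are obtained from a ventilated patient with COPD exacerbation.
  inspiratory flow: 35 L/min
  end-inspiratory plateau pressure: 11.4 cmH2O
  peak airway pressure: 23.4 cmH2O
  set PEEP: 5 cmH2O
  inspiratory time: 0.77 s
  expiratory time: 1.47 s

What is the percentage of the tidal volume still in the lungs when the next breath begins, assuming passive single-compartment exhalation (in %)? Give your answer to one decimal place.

36.1

Flow: 35 L/min ÷ 60 = 0.5833 L/s.
Vt = flow × Ti = 0.5833 L/s × 0.77 s × 1000 mL/L = 449.14 mL.
R = (PIP − Pplat)/V̇ = (23.4 − 11.4) / 0.5833 = 12.0/0.5833 = 20.573 cmH2O·s/L.
C = Vt/(Pplat − PEEP) = 449.14 / (11.4 − 5) = 449.14/6.4 = 70.178 mL/cmH2O.
τ = R × C = 20.573 × 0.07018 L/cmH2O = 1.444 s.
Fraction remaining at end-expiration = e^(−Te/τ) = e^(−1.47/1.444) = 0.3613 → 36.13%.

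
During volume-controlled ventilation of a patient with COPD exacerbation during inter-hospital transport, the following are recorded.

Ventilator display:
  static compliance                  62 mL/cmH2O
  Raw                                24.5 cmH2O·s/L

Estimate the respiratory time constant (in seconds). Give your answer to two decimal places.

1.52

τ = R × C = 24.5 × 62 mL/cmH2O = 24.5 × 0.062 L/cmH2O = 1.519 s.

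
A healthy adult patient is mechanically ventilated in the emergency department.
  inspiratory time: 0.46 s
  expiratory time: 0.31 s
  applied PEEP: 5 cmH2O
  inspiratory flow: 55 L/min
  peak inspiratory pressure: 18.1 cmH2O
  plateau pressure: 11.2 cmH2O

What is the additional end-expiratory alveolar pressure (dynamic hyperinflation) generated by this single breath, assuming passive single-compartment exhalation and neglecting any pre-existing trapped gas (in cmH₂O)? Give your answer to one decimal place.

Flow: 55 L/min ÷ 60 = 0.9167 L/s.
Vt = flow × Ti = 0.9167 L/s × 0.46 s × 1000 mL/L = 421.68 mL.
R = (PIP − Pplat)/V̇ = (18.1 − 11.2) / 0.9167 = 6.9/0.9167 = 7.527 cmH2O·s/L.
C = Vt/(Pplat − PEEP) = 421.68 / (11.2 − 5) = 421.68/6.2 = 68.013 mL/cmH2O.
τ = R × C = 7.527 × 0.06801 L/cmH2O = 0.5119 s.
Fraction remaining = e^(−Te/τ) = e^(−0.31/0.5119) = 0.5458; trapped volume = 421.68 × 0.5458 = 230.15 mL.
Additional alveolar pressure from trapping ≈ V_trapped / C = 230.15 / 68.013 = 3.384 cmH2O.

3.4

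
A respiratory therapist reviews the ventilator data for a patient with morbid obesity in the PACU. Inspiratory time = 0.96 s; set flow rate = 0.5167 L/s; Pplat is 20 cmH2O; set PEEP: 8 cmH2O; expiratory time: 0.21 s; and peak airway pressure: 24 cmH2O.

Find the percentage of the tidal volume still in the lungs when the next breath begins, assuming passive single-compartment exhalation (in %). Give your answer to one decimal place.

Vt = flow × Ti = 0.5167 L/s × 0.96 s × 1000 mL/L = 496.03 mL.
R = (PIP − Pplat)/V̇ = (24 − 20) / 0.5167 = 4.0/0.5167 = 7.741 cmH2O·s/L.
C = Vt/(Pplat − PEEP) = 496.03 / (20 − 8) = 496.03/12.0 = 41.336 mL/cmH2O.
τ = R × C = 7.741 × 0.04134 L/cmH2O = 0.32 s.
Fraction remaining at end-expiration = e^(−Te/τ) = e^(−0.21/0.32) = 0.5188 → 51.88%.

51.9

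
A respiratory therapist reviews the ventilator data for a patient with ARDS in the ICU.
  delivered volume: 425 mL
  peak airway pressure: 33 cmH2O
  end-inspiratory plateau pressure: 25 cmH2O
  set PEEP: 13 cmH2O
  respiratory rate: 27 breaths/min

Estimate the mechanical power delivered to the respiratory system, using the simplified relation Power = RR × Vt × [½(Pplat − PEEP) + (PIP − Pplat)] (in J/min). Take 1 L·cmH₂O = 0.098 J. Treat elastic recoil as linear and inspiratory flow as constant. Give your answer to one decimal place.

Per-breath work = Vt × [½(Pplat−PEEP) + (PIP−Pplat)] = 0.425 × [0.5×12.0 + 8.0] = 0.425 × 14.0 = 5.95 L·cmH2O.
Power = 27 × 5.95 = 160.65 L·cmH2O/min.
× 0.098 J/(L·cmH2O) → 15.744 J/min.

15.7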